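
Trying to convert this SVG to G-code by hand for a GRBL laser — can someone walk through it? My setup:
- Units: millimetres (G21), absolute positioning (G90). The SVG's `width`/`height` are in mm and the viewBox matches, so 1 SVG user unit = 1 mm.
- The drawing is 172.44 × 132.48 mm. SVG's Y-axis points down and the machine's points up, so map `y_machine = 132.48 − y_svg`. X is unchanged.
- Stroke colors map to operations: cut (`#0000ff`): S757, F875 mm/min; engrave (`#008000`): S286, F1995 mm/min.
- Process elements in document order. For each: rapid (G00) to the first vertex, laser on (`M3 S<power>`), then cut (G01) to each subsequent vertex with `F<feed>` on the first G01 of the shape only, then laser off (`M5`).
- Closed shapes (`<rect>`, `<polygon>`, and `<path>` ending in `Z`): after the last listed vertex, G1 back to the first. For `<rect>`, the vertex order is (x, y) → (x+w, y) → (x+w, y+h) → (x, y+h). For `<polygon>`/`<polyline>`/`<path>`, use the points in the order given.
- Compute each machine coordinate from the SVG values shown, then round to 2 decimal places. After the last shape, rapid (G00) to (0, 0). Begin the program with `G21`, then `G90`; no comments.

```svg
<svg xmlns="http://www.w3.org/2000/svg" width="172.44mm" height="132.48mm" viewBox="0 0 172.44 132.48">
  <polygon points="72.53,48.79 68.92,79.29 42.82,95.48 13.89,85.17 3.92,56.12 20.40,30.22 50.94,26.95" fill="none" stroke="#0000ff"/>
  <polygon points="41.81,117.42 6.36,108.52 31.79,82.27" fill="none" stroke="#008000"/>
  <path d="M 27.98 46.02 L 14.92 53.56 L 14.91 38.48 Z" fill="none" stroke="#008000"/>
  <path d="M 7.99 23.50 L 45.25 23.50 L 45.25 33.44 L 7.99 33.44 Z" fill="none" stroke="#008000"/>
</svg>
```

G21
G90
G00 X72.53 Y83.69
M3 S757
G01 X68.92 Y53.19 F875
G01 X42.82 Y37.00
G01 X13.89 Y47.31
G01 X3.92 Y76.36
G01 X20.40 Y102.26
G01 X50.94 Y105.53
G01 X72.53 Y83.69
M5
G00 X41.81 Y15.06
M3 S286
G01 X6.36 Y23.96 F1995
G01 X31.79 Y50.21
G01 X41.81 Y15.06
M5
G00 X27.98 Y86.46
M3 S286
G01 X14.92 Y78.92 F1995
G01 X14.91 Y94.00
G01 X27.98 Y86.46
M5
G00 X7.99 Y108.98
M3 S286
G01 X45.25 Y108.98 F1995
G01 X45.25 Y99.04
G01 X7.99 Y99.04
G01 X7.99 Y108.98
M5
G00 X0.00 Y0.00

1 u = 1 mm; y_m = 132.48 − y.

[1] `<polygon>` regular polygon, #0000ff→cut S757 F875: (72.53,83.69) → (68.92,53.19) → (42.82,37.00) → (13.89,47.31) → (3.92,76.36) → (20.40,102.26) → (50.94,105.53) → (72.53,83.69) (closed)

[2] `<polygon>` regular polygon, #008000→engrave S286 F1995: (41.81,15.06) → (6.36,23.96) → (31.79,50.21) → (41.81,15.06) (closed)

[3] `<path>` regular polygon, #008000→engrave S286 F1995: (27.98,86.46) → (14.92,78.92) → (14.91,94.00) → (27.98,86.46) (closed)

[4] `<path>` rectangle, #008000→engrave S286 F1995: (7.99,108.98) → (45.25,108.98) → (45.25,99.04) → (7.99,99.04) → (7.99,108.98) (closed)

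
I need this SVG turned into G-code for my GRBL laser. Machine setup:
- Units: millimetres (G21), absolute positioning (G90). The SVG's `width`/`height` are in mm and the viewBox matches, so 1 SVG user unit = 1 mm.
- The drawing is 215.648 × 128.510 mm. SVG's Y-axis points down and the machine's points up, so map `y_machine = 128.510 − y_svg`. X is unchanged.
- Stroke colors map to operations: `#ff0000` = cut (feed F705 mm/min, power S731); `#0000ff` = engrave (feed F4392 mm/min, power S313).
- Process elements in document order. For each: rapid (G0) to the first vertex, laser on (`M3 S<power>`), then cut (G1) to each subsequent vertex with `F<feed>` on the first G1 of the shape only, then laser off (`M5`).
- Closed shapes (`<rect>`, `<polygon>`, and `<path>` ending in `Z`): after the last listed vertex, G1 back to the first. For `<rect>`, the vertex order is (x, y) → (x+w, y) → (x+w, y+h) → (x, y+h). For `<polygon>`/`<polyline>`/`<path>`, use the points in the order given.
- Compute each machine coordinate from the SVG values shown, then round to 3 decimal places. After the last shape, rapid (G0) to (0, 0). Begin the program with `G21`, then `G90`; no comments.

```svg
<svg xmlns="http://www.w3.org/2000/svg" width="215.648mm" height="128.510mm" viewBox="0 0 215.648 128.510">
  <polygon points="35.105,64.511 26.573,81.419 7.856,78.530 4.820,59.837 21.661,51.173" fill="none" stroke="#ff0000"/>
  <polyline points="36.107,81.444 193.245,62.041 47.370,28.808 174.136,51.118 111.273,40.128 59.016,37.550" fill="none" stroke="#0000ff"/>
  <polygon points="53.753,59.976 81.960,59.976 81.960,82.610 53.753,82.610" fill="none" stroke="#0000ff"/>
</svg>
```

G21
G90
G0 X35.105 Y63.999
M3 S731
G1 X26.573 Y47.091 F705
G1 X7.856 Y49.980
G1 X4.820 Y68.673
G1 X21.661 Y77.337
G1 X35.105 Y63.999
M5
G0 X36.107 Y47.066
M3 S313
G1 X193.245 Y66.469 F4392
G1 X47.370 Y99.702
G1 X174.136 Y77.392
G1 X111.273 Y88.382
G1 X59.016 Y90.960
M5
G0 X53.753 Y68.534
M3 S313
G1 X81.960 Y68.534 F4392
G1 X81.960 Y45.900
G1 X53.753 Y45.900
G1 X53.753 Y68.534
M5
G0 X0.000 Y0.000

viewBox `0 0 215.648 128.510` with mm width/height → 1 unit = 1 mm. Flip: y_m = 128.510 − y_svg.

**Shape 1** — `<polygon>` regular polygon, stroke `#ff0000` → cut (S731, F705). Machine vertices: (35.105,63.999) → (26.573,47.091) → (7.856,49.980) → (4.820,68.673) → (21.661,77.337) → (35.105,63.999). Closed: final G1 returns to the first vertex.

**Shape 2** — `<polyline>` open polyline, stroke `#0000ff` → engrave (S313, F4392). Machine vertices: (36.107,47.066) → (193.245,66.469) → (47.370,99.702) → (174.136,77.392) → (111.273,88.382) → (59.016,90.960). Open path.

**Shape 3** — `<polygon>` rectangle, stroke `#0000ff` → engrave (S313, F4392). Machine vertices: (53.753,68.534) → (81.960,68.534) → (81.960,45.900) → (53.753,45.900) → (53.753,68.534). Closed: final G1 returns to the first vertex.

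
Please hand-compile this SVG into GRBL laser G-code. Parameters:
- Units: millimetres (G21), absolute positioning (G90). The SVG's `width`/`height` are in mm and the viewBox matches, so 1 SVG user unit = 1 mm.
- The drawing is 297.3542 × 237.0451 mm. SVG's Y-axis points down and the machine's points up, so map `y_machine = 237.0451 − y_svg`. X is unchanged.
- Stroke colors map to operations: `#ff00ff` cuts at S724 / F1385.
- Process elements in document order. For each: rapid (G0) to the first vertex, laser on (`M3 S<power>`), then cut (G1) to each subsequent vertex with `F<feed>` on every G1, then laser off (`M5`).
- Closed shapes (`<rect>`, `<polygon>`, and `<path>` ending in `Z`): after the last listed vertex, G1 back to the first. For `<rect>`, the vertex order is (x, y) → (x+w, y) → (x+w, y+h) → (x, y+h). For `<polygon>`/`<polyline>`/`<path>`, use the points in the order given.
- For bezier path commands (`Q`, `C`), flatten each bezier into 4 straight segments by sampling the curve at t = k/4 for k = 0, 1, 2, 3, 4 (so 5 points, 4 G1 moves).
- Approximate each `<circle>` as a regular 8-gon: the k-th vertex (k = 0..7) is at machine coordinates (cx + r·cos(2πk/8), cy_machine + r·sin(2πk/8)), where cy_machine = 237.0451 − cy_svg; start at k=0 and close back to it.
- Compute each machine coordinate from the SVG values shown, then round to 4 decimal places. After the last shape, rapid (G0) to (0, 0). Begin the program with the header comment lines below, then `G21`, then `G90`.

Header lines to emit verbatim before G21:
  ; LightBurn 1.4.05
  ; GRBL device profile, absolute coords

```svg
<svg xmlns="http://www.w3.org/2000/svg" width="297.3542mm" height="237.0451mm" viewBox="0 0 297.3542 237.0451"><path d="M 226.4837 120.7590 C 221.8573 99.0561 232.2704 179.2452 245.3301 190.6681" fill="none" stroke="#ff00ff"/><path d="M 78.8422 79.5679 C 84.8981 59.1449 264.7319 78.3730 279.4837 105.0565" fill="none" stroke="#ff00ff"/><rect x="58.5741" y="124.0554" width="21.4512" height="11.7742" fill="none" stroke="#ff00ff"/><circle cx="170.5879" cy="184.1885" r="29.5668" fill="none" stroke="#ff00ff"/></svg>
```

viewBox `0 0 297.3542 237.0451` with mm width/height → 1 unit = 1 mm. Flip: y_m = 237.0451 − y_svg.

**Shape 1** — `<path>` cubic bezier, stroke `#ff00ff` → cut (S724, F1385). Control points (SVG): P0=(226.4837,120.7590), P1=(221.8573,99.0561), P2=(232.2704,179.2452), P3=(245.3301,190.6681); sampled at t=k/4. Machine vertices: (226.4837,116.2861) → (225.6402,116.1251) → (229.2746,93.7537) → (236.2252,65.1713) → (245.3301,46.3770). Open path.

**Shape 2** — `<path>` cubic bezier, stroke `#ff00ff` → cut (S724, F1385). Control points (SVG): P0=(78.8422,79.5679), P1=(84.8981,59.1449), P2=(264.7319,78.3730), P3=(279.4837,105.0565); sampled at t=k/4. Machine vertices: (78.8422,157.4772) → (110.6728,165.8629) → (175.9020,162.3978) → (242.7617,150.1003) → (279.4837,131.9886). Open path.

**Shape 3** — `<rect>` rectangle, stroke `#ff00ff` → cut (S724, F1385). Machine vertices: (58.5741,112.9897) → (80.0253,112.9897) → (80.0253,101.2155) → (58.5741,101.2155) → (58.5741,112.9897). Closed: final G1 returns to the first vertex.

**Shape 4** — `<circle>` circle, stroke `#ff00ff` → cut (S724, F1385). Machine vertices: (200.1547,52.8566) → (191.4948,73.7635) → (170.5879,82.4234) → (149.6810,73.7635) → (141.0211,52.8566) → (149.6810,31.9497) → (170.5879,23.2898) → (191.4948,31.9497) → (200.1547,52.8566). Closed: final G1 returns to the first vertex.

; LightBurn 1.4.05
; GRBL device profile, absolute coords
G21
G90
G0 X226.4837 Y116.2861
M3 S724
G1 X225.6402 Y116.1251 F1385
G1 X229.2746 Y93.7537 F1385
G1 X236.2252 Y65.1713 F1385
G1 X245.3301 Y46.3770 F1385
M5
G0 X78.8422 Y157.4772
M3 S724
G1 X110.6728 Y165.8629 F1385
G1 X175.9020 Y162.3978 F1385
G1 X242.7617 Y150.1003 F1385
G1 X279.4837 Y131.9886 F1385
M5
G0 X58.5741 Y112.9897
M3 S724
G1 X80.0253 Y112.9897 F1385
G1 X80.0253 Y101.2155 F1385
G1 X58.5741 Y101.2155 F1385
G1 X58.5741 Y112.9897 F1385
M5
G0 X200.1547 Y52.8566
M3 S724
G1 X191.4948 Y73.7635 F1385
G1 X170.5879 Y82.4234 F1385
G1 X149.6810 Y73.7635 F1385
G1 X141.0211 Y52.8566 F1385
G1 X149.6810 Y31.9497 F1385
G1 X170.5879 Y23.2898 F1385
G1 X191.4948 Y31.9497 F1385
G1 X200.1547 Y52.8566 F1385
M5
G0 X0.0000 Y0.0000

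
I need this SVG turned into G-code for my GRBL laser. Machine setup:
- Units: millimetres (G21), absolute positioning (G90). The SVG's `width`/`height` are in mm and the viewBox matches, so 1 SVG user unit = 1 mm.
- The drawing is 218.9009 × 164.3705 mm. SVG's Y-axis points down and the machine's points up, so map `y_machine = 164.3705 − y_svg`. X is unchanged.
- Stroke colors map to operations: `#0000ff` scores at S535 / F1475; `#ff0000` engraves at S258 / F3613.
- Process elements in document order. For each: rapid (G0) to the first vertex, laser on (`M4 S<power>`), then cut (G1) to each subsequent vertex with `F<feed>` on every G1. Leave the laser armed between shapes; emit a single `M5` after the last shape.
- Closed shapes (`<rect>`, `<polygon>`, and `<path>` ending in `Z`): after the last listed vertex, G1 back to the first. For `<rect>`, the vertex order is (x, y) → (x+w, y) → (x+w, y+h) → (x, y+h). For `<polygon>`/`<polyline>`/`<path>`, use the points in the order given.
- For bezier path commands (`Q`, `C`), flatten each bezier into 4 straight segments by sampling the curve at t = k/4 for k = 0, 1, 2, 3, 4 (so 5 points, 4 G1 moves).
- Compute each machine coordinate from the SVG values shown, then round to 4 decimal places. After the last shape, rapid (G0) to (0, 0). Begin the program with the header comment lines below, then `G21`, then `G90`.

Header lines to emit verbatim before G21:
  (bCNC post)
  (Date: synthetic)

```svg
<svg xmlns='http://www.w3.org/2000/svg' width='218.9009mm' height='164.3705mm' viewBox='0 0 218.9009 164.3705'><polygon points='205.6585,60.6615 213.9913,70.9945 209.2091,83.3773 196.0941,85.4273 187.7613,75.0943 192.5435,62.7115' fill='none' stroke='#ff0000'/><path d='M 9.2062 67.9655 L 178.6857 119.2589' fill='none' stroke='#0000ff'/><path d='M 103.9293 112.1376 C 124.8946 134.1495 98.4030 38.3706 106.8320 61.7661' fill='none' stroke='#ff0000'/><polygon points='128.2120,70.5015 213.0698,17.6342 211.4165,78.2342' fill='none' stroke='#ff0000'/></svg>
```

viewBox `0 0 218.9009 164.3705` with mm width/height → 1 unit = 1 mm. Flip: y_m = 164.3705 − y_svg.

**Shape 1** — `<polygon>` regular polygon, stroke `#ff0000` → engrave (S258, F3613). Machine vertices: (205.6585,103.7090) → (213.9913,93.3760) → (209.2091,80.9932) → (196.0941,78.9432) → (187.7613,89.2762) → (192.5435,101.6590) → (205.6585,103.7090). Closed: final G1 returns to the first vertex.

**Shape 2** — `<path>` line segment, stroke `#0000ff` → score (S535, F1475). Machine vertices: (9.2062,96.4050) → (178.6857,45.1116). Open path.

**Shape 3** — `<path>` cubic bezier, stroke `#ff0000` → engrave (S258, F3613). Control points (SVG): P0=(103.9293,112.1376), P1=(124.8946,134.1495), P2=(98.4030,38.3706), P3=(106.8320,61.7661); sampled at t=k/4. Machine vertices: (103.9293,52.2329) → (112.0423,54.1072) → (110.0818,77.9375) → (105.7707,101.5084) → (106.8320,102.6044). Open path.

**Shape 4** — `<polygon>` closed polygon, stroke `#ff0000` → engrave (S258, F3613). Machine vertices: (128.2120,93.8690) → (213.0698,146.7363) → (211.4165,86.1363) → (128.2120,93.8690). Closed: final G1 returns to the first vertex.

(bCNC post)
(Date: synthetic)
G21
G90
G0 X205.6585 Y103.7090
M4 S258
G1 X213.9913 Y93.3760 F3613
G1 X209.2091 Y80.9932 F3613
G1 X196.0941 Y78.9432 F3613
G1 X187.7613 Y89.2762 F3613
G1 X192.5435 Y101.6590 F3613
G1 X205.6585 Y103.7090 F3613
G0 X9.2062 Y96.4050
M4 S535
G1 X178.6857 Y45.1116 F1475
G0 X103.9293 Y52.2329
M4 S258
G1 X112.0423 Y54.1072 F3613
G1 X110.0818 Y77.9375 F3613
G1 X105.7707 Y101.5084 F3613
G1 X106.8320 Y102.6044 F3613
G0 X128.2120 Y93.8690
M4 S258
G1 X213.0698 Y146.7363 F3613
G1 X211.4165 Y86.1363 F3613
G1 X128.2120 Y93.8690 F3613
M5
G0 X0.0000 Y0.0000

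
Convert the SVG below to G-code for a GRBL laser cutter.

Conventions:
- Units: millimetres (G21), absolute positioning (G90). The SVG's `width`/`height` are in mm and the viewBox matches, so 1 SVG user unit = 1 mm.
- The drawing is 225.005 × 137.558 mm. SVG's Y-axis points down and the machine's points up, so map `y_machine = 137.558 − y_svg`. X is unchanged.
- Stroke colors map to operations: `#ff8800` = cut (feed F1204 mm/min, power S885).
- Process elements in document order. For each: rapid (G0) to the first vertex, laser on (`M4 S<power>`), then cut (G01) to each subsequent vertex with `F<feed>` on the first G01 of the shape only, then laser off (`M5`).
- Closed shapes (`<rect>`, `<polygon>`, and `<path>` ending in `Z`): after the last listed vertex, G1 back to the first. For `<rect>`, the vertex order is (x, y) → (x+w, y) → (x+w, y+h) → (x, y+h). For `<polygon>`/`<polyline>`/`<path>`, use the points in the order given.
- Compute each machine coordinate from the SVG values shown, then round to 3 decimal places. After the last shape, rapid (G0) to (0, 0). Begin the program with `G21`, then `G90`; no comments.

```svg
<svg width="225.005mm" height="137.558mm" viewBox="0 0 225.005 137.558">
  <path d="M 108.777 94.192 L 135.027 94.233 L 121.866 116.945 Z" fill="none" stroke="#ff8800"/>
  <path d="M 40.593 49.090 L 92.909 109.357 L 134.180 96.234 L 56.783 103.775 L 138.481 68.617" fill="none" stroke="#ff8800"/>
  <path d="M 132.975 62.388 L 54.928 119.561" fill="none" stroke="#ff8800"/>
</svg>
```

1 u = 1 mm; y_m = 137.558 − y.

[1] `<path>` regular polygon, #ff8800→cut S885 F1204: (108.777,43.366) → (135.027,43.325) → (121.866,20.613) → (108.777,43.366) (closed)

[2] `<path>` open polyline, #ff8800→cut S885 F1204: (40.593,88.468) → (92.909,28.201) → (134.180,41.324) → (56.783,33.783) → (138.481,68.941)

[3] `<path>` line segment, #ff8800→cut S885 F1204: (132.975,75.170) → (54.928,17.997)

G21
G90
G0 X108.777 Y43.366
M4 S885
G01 X135.027 Y43.325 F1204
G01 X121.866 Y20.613
G01 X108.777 Y43.366
M5
G0 X40.593 Y88.468
M4 S885
G01 X92.909 Y28.201 F1204
G01 X134.180 Y41.324
G01 X56.783 Y33.783
G01 X138.481 Y68.941
M5
G0 X132.975 Y75.170
M4 S885
G01 X54.928 Y17.997 F1204
M5
G0 X0.000 Y0.000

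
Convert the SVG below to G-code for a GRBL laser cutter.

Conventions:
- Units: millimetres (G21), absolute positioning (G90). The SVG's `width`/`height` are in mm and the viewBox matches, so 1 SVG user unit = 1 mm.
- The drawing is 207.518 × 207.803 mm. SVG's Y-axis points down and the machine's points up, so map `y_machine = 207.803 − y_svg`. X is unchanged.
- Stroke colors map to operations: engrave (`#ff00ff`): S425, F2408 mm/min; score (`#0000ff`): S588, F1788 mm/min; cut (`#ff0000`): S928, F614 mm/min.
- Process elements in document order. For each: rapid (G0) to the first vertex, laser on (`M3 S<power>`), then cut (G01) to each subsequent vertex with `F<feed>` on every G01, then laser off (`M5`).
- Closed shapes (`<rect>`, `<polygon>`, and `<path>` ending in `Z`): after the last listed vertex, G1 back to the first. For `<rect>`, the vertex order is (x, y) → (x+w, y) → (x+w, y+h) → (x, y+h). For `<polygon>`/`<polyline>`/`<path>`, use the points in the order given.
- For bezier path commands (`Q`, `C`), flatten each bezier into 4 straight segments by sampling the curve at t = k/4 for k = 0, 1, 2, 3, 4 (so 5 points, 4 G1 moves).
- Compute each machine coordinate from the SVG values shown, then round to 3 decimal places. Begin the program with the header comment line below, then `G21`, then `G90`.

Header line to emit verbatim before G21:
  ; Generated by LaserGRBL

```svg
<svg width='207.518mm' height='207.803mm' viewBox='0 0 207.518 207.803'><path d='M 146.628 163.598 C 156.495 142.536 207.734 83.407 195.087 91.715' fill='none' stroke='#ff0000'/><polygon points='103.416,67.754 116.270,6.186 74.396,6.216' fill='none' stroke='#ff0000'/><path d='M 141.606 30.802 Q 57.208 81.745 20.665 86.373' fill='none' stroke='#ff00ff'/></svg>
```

1 u = 1 mm; y_m = 207.803 − y.

[1] `<path>` cubic bezier, #ff0000→cut S928 F614: (146.628,44.205) → (160.141,65.491) → (179.300,91.160) → (194.238,111.323) → (195.087,116.088)

[2] `<polygon>` closed polygon, #ff0000→cut S928 F614: (103.416,140.049) → (116.270,201.617) → (74.396,201.587) → (103.416,140.049) (closed)

[3] `<path>` quadratic bezier, #ff00ff→engrave S425 F2408: (141.606,177.001) → (102.398,154.424) → (69.172,137.637) → (41.927,126.639) → (20.665,121.430)

; Generated by LaserGRBL
G21
G90
G0 X146.628 Y44.205
M3 S928
G01 X160.141 Y65.491 F614
G01 X179.300 Y91.160 F614
G01 X194.238 Y111.323 F614
G01 X195.087 Y116.088 F614
M5
G0 X103.416 Y140.049
M3 S928
G01 X116.270 Y201.617 F614
G01 X74.396 Y201.587 F614
G01 X103.416 Y140.049 F614
M5
G0 X141.606 Y177.001
M3 S425
G01 X102.398 Y154.424 F2408
G01 X69.172 Y137.637 F2408
G01 X41.927 Y126.639 F2408
G01 X20.665 Y121.430 F2408
M5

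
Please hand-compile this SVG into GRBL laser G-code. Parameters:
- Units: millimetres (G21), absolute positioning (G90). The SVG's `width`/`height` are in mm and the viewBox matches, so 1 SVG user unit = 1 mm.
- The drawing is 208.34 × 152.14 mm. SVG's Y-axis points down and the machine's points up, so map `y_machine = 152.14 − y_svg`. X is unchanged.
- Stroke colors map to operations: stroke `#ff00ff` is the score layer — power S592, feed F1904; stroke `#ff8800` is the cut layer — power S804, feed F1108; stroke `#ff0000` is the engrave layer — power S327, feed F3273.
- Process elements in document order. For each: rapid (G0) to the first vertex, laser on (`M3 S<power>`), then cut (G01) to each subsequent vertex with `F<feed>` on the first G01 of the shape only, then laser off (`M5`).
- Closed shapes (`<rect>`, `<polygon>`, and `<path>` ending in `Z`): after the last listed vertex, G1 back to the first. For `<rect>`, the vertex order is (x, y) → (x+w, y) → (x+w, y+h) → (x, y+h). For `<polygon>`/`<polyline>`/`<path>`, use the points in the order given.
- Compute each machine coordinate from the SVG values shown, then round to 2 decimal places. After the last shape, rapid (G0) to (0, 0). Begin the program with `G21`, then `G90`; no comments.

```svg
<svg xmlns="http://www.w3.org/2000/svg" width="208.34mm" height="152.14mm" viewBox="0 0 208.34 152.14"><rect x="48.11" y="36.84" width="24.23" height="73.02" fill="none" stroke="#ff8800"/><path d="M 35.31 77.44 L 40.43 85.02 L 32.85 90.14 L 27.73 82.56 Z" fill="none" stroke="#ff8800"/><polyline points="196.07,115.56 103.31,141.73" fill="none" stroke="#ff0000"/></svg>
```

viewBox `0 0 208.34 152.14` with mm width/height → 1 unit = 1 mm. Flip: y_m = 152.14 − y_svg.

**Shape 1** — `<rect>` rectangle, stroke `#ff8800` → cut (S804, F1108). Machine vertices: (48.11,115.30) → (72.34,115.30) → (72.34,42.28) → (48.11,42.28) → (48.11,115.30). Closed: final G1 returns to the first vertex.

**Shape 2** — `<path>` regular polygon, stroke `#ff8800` → cut (S804, F1108). Machine vertices: (35.31,74.70) → (40.43,67.12) → (32.85,62.00) → (27.73,69.58) → (35.31,74.70). Closed: final G1 returns to the first vertex.

**Shape 3** — `<polyline>` line segment, stroke `#ff0000` → engrave (S327, F3273). Machine vertices: (196.07,36.58) → (103.31,10.41). Open path.

G21
G90
G0 X48.11 Y115.30
M3 S804
G01 X72.34 Y115.30 F1108
G01 X72.34 Y42.28
G01 X48.11 Y42.28
G01 X48.11 Y115.30
M5
G0 X35.31 Y74.70
M3 S804
G01 X40.43 Y67.12 F1108
G01 X32.85 Y62.00
G01 X27.73 Y69.58
G01 X35.31 Y74.70
M5
G0 X196.07 Y36.58
M3 S327
G01 X103.31 Y10.41 F3273
M5
G0 X0.00 Y0.00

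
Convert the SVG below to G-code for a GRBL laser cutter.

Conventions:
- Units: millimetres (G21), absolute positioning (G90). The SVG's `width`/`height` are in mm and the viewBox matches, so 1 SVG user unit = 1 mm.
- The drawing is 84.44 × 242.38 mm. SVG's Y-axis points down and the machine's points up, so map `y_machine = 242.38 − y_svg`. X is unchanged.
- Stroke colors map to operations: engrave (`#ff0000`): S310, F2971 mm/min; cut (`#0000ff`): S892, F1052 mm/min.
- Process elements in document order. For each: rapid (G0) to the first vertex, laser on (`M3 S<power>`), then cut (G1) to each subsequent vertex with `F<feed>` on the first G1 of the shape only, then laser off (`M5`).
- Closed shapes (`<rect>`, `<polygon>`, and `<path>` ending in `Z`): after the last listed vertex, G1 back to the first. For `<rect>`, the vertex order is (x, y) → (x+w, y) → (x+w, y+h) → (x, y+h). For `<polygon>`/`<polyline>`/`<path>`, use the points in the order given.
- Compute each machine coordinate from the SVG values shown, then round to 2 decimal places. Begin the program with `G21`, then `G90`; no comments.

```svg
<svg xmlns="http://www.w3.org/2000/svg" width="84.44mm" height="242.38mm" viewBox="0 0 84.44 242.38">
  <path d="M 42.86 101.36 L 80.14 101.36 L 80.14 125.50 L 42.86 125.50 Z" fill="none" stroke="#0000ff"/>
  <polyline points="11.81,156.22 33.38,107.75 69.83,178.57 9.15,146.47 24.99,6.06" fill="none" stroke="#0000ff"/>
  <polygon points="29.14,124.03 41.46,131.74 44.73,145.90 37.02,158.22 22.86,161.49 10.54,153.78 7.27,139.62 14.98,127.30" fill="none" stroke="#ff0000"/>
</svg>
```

G21
G90
G0 X42.86 Y141.02
M3 S892
G1 X80.14 Y141.02 F1052
G1 X80.14 Y116.88
G1 X42.86 Y116.88
G1 X42.86 Y141.02
M5
G0 X11.81 Y86.16
M3 S892
G1 X33.38 Y134.63 F1052
G1 X69.83 Y63.81
G1 X9.15 Y95.91
G1 X24.99 Y236.32
M5
G0 X29.14 Y118.35
M3 S310
G1 X41.46 Y110.64 F2971
G1 X44.73 Y96.48
G1 X37.02 Y84.16
G1 X22.86 Y80.89
G1 X10.54 Y88.60
G1 X7.27 Y102.76
G1 X14.98 Y115.08
G1 X29.14 Y118.35
M5

Since the viewBox matches the mm dimensions, user units are millimetres directly. The only transform is the Y-flip y_m = 242.38 − y_svg.

Shape 1 is a rectangle drawn with `<path>`. Its stroke #0000ff means cut at S892, F1052. After flipping Y the toolpath is (42.86,141.02) → (80.14,141.02) → (80.14,116.88) → (42.86,116.88) → (42.86,141.02), returning to the start.

Shape 2 is a open polyline drawn with `<polyline>`. Its stroke #0000ff means cut at S892, F1052. After flipping Y the toolpath is (11.81,86.16) → (33.38,134.63) → (69.83,63.81) → (9.15,95.91) → (24.99,236.32).

Shape 3 is a regular polygon drawn with `<polygon>`. Its stroke #ff0000 means engrave at S310, F2971. After flipping Y the toolpath is (29.14,118.35) → (41.46,110.64) → (44.73,96.48) → (37.02,84.16) → (22.86,80.89) → (10.54,88.60) → (7.27,102.76) → (14.98,115.08) → (29.14,118.35), returning to the start.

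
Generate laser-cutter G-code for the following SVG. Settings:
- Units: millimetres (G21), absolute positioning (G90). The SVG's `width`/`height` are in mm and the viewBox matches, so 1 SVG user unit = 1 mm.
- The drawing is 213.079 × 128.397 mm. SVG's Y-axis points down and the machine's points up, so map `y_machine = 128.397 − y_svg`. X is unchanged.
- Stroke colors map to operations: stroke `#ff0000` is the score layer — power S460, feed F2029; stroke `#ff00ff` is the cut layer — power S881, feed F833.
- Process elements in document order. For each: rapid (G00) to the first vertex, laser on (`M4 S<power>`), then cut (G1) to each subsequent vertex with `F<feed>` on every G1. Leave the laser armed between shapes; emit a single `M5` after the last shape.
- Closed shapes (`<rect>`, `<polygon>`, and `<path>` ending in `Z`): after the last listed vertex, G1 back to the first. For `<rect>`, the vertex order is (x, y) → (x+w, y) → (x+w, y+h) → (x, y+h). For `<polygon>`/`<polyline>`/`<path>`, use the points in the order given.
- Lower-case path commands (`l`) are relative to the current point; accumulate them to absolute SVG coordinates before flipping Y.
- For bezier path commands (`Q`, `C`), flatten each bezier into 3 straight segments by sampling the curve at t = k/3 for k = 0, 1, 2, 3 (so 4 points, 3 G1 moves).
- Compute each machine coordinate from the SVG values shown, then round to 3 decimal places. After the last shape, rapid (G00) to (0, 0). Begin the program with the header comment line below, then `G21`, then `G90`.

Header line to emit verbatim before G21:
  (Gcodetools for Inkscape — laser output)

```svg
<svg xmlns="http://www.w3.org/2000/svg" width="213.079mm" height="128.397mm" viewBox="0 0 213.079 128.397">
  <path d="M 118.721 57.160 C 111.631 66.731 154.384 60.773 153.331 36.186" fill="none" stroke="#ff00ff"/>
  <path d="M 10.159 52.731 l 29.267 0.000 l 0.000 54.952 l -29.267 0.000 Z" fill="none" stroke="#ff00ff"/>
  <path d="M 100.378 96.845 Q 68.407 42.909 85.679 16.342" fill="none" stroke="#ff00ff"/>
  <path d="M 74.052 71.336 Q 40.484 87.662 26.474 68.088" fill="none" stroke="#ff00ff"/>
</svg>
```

viewBox `0 0 213.079 128.397` with mm width/height → 1 unit = 1 mm. Flip: y_m = 128.397 − y_svg.

**Shape 1** — `<path>` cubic bezier, stroke `#ff00ff` → cut (S881, F833). Control points (SVG): P0=(118.721,57.160), P1=(111.631,66.731), P2=(154.384,60.773), P3=(153.331,36.186); sampled at t=k/3. Machine vertices: (118.721,71.237) → (124.777,66.957) → (143.250,73.719) → (153.331,92.211). Open path.

**Shape 2** — `<path>` rectangle, stroke `#ff00ff` → cut (S881, F833). Machine vertices: (10.159,75.666) → (39.426,75.666) → (39.426,20.714) → (10.159,20.714) → (10.159,75.666). Closed: final G1 returns to the first vertex.

**Shape 3** — `<path>` quadratic bezier, stroke `#ff00ff` → cut (S881, F833). Control points (SVG): P0=(100.378,96.845), P1=(68.407,42.909), P2=(85.679,16.342); sampled at t=k/3. Machine vertices: (100.378,31.552) → (84.535,64.468) → (79.636,91.303) → (85.679,112.055). Open path.

**Shape 4** — `<path>` quadratic bezier, stroke `#ff00ff` → cut (S881, F833). Control points (SVG): P0=(74.052,71.336), P1=(40.484,87.662), P2=(26.474,68.088); sampled at t=k/3. Machine vertices: (74.052,57.061) → (53.846,50.166) → (37.987,51.249) → (26.474,60.309). Open path.

(Gcodetools for Inkscape — laser output)
G21
G90
G00 X118.721 Y71.237
M4 S881
G1 X124.777 Y66.957 F833
G1 X143.250 Y73.719 F833
G1 X153.331 Y92.211 F833
G00 X10.159 Y75.666
M4 S881
G1 X39.426 Y75.666 F833
G1 X39.426 Y20.714 F833
G1 X10.159 Y20.714 F833
G1 X10.159 Y75.666 F833
G00 X100.378 Y31.552
M4 S881
G1 X84.535 Y64.468 F833
G1 X79.636 Y91.303 F833
G1 X85.679 Y112.055 F833
G00 X74.052 Y57.061
M4 S881
G1 X53.846 Y50.166 F833
G1 X37.987 Y51.249 F833
G1 X26.474 Y60.309 F833
M5
G00 X0.000 Y0.000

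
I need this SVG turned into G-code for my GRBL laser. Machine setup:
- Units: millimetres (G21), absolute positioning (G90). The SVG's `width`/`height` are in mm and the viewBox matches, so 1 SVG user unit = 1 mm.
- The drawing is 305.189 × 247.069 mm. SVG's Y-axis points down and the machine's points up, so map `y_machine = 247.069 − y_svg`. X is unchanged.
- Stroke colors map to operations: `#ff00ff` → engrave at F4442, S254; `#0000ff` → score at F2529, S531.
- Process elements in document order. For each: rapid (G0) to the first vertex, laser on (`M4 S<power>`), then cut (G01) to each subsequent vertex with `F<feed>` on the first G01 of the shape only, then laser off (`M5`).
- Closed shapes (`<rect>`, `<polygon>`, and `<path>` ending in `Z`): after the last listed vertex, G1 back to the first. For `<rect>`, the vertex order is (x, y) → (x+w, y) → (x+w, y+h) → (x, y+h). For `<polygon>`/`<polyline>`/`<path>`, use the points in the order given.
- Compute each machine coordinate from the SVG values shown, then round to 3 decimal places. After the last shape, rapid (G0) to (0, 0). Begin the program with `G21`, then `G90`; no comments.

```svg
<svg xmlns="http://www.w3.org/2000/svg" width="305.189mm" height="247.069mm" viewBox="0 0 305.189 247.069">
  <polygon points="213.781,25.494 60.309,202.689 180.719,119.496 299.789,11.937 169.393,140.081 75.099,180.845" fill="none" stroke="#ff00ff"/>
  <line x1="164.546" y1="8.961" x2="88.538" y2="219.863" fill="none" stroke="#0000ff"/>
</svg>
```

viewBox `0 0 305.189 247.069` with mm width/height → 1 unit = 1 mm. Flip: y_m = 247.069 − y_svg.

**Shape 1** — `<polygon>` closed polygon, stroke `#ff00ff` → engrave (S254, F4442). Machine vertices: (213.781,221.575) → (60.309,44.380) → (180.719,127.573) → (299.789,235.132) → (169.393,106.988) → (75.099,66.224) → (213.781,221.575). Closed: final G1 returns to the first vertex.

**Shape 2** — `<line>` line segment, stroke `#0000ff` → score (S531, F2529). Machine vertices: (164.546,238.108) → (88.538,27.206). Open path.

G21
G90
G0 X213.781 Y221.575
M4 S254
G01 X60.309 Y44.380 F4442
G01 X180.719 Y127.573
G01 X299.789 Y235.132
G01 X169.393 Y106.988
G01 X75.099 Y66.224
G01 X213.781 Y221.575
M5
G0 X164.546 Y238.108
M4 S531
G01 X88.538 Y27.206 F2529
M5
G0 X0.000 Y0.000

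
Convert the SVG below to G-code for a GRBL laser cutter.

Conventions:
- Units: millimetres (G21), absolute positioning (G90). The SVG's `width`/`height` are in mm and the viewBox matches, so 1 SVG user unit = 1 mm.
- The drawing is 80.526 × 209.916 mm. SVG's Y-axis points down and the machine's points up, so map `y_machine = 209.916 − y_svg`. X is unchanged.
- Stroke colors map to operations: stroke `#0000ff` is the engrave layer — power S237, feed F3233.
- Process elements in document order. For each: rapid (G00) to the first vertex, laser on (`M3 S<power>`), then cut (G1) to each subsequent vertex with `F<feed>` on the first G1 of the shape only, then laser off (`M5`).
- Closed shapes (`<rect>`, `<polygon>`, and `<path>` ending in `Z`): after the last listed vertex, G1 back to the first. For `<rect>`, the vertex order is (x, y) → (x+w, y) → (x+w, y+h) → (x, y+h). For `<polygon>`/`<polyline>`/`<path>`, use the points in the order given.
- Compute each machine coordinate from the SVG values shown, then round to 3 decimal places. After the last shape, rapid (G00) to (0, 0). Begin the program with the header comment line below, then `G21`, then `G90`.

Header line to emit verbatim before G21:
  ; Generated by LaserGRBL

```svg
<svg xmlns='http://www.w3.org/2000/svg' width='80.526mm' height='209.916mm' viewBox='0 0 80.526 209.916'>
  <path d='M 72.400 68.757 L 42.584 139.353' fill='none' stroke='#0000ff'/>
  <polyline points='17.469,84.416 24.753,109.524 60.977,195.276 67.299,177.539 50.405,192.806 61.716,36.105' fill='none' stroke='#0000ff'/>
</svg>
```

; Generated by LaserGRBL
G21
G90
G00 X72.400 Y141.159
M3 S237
G1 X42.584 Y70.563 F3233
M5
G00 X17.469 Y125.500
M3 S237
G1 X24.753 Y100.392 F3233
G1 X60.977 Y14.640
G1 X67.299 Y32.377
G1 X50.405 Y17.110
G1 X61.716 Y173.811
M5
G00 X0.000 Y0.000

Since the viewBox matches the mm dimensions, user units are millimetres directly. The only transform is the Y-flip y_m = 209.916 − y_svg.

Shape 1 is a line segment drawn with `<path>`. Its stroke #0000ff means engrave at S237, F3233. After flipping Y the toolpath is (72.400,141.159) → (42.584,70.563).

Shape 2 is a open polyline drawn with `<polyline>`. Its stroke #0000ff means engrave at S237, F3233. After flipping Y the toolpath is (17.469,125.500) → (24.753,100.392) → (60.977,14.640) → (67.299,32.377) → (50.405,17.110) → (61.716,173.811).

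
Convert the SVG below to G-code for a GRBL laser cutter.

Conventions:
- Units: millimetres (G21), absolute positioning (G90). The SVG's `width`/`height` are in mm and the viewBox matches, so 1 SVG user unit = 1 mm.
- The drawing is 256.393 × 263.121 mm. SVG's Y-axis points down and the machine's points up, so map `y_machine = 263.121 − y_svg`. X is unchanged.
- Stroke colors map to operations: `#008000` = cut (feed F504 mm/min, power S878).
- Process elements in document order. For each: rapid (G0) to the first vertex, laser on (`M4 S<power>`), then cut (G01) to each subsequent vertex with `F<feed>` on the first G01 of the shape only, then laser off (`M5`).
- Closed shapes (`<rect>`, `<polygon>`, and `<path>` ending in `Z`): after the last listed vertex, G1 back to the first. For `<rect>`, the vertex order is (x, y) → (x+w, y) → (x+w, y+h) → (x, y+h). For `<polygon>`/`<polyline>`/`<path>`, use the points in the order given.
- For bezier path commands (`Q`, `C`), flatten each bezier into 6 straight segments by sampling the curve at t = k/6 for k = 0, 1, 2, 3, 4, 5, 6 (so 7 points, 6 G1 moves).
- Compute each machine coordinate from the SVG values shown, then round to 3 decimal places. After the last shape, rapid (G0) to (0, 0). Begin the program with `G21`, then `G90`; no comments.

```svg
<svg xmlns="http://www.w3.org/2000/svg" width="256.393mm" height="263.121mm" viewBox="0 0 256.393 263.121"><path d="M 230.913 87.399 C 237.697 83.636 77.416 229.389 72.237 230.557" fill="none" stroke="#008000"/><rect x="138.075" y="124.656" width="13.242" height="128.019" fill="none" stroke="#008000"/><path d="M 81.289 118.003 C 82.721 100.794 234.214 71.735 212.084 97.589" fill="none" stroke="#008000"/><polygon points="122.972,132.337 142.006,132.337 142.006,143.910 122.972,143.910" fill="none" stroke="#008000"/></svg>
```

G21
G90
G0 X230.913 Y175.722
M4 S878
G01 X221.874 Y166.505 F504
G01 X193.941 Y140.539
G01 X156.061 Y105.992
G01 X117.185 Y71.034
G01 X86.260 Y43.835
G01 X72.237 Y32.564
M5
G0 X138.075 Y138.465
M4 S878
G01 X151.317 Y138.465 F504
G01 X151.317 Y10.446
G01 X138.075 Y10.446
G01 X138.075 Y138.465
M5
G0 X81.289 Y145.118
M4 S878
G01 X93.012 Y154.401 F504
G01 X120.753 Y163.804
G01 X155.522 Y171.474
G01 X188.328 Y175.554
G01 X210.179 Y174.192
G01 X212.084 Y165.532
M5
G0 X122.972 Y130.784
M4 S878
G01 X142.006 Y130.784 F504
G01 X142.006 Y119.211
G01 X122.972 Y119.211
G01 X122.972 Y130.784
M5
G0 X0.000 Y0.000

viewBox `0 0 256.393 263.121` with mm width/height → 1 unit = 1 mm. Flip: y_m = 263.121 − y_svg.

**Shape 1** — `<path>` cubic bezier, stroke `#008000` → cut (S878, F504). Control points (SVG): P0=(230.913,87.399), P1=(237.697,83.636), P2=(77.416,229.389), P3=(72.237,230.557); sampled at t=k/6. Machine vertices: (230.913,175.722) → (221.874,166.505) → (193.941,140.539) → (156.061,105.992) → (117.185,71.034) → (86.260,43.835) → (72.237,32.564). Open path.

**Shape 2** — `<rect>` rectangle, stroke `#008000` → cut (S878, F504). Machine vertices: (138.075,138.465) → (151.317,138.465) → (151.317,10.446) → (138.075,10.446) → (138.075,138.465). Closed: final G1 returns to the first vertex.

**Shape 3** — `<path>` cubic bezier, stroke `#008000` → cut (S878, F504). Control points (SVG): P0=(81.289,118.003), P1=(82.721,100.794), P2=(234.214,71.735), P3=(212.084,97.589); sampled at t=k/6. Machine vertices: (81.289,145.118) → (93.012,154.401) → (120.753,163.804) → (155.522,171.474) → (188.328,175.554) → (210.179,174.192) → (212.084,165.532). Open path.

**Shape 4** — `<polygon>` rectangle, stroke `#008000` → cut (S878, F504). Machine vertices: (122.972,130.784) → (142.006,130.784) → (142.006,119.211) → (122.972,119.211) → (122.972,130.784). Closed: final G1 returns to the first vertex.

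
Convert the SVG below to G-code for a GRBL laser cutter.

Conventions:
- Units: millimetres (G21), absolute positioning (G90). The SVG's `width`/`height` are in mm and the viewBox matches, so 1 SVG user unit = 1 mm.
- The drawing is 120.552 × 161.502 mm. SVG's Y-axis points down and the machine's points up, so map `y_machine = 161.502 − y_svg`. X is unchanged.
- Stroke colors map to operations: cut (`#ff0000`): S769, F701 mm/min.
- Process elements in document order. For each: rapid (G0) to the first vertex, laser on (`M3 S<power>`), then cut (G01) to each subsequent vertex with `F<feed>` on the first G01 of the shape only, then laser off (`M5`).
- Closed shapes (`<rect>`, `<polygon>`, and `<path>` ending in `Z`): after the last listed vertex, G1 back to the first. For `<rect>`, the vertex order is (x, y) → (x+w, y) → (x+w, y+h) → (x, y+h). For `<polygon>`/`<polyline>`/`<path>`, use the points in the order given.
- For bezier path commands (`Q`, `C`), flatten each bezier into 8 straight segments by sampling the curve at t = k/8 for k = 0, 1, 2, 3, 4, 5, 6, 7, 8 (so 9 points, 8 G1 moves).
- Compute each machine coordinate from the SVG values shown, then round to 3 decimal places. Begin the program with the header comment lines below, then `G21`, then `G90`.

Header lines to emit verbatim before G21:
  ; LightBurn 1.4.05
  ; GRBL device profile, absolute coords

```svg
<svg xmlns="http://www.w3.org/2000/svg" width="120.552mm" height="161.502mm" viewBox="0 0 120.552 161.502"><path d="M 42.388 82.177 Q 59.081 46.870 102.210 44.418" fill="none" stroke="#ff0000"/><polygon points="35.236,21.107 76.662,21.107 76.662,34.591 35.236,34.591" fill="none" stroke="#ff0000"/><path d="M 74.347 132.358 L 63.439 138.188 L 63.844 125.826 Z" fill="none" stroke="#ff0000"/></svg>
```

; LightBurn 1.4.05
; GRBL device profile, absolute coords
G21
G90
G0 X42.388 Y79.325
M3 S769
G01 X46.974 Y87.638 F701
G01 X52.387 Y94.925
G01 X58.625 Y101.185
G01 X65.690 Y106.418
G01 X73.581 Y110.625
G01 X82.298 Y113.805
G01 X91.841 Y115.958
G01 X102.210 Y117.084
M5
G0 X35.236 Y140.395
M3 S769
G01 X76.662 Y140.395 F701
G01 X76.662 Y126.911
G01 X35.236 Y126.911
G01 X35.236 Y140.395
M5
G0 X74.347 Y29.144
M3 S769
G01 X63.439 Y23.314 F701
G01 X63.844 Y35.676
G01 X74.347 Y29.144
M5

Since the viewBox matches the mm dimensions, user units are millimetres directly. The only transform is the Y-flip y_m = 161.502 − y_svg.

Shape 1 is a quadratic bezier drawn with `<path>`. Its stroke #ff0000 means cut at S769, F701. After flipping Y the toolpath is (42.388,79.325) → (46.974,87.638) → (52.387,94.925) → (58.625,101.185) → (65.690,106.418) → (73.581,110.625) → (82.298,113.805) → (91.841,115.958) → (102.210,117.084).

Shape 2 is a rectangle drawn with `<polygon>`. Its stroke #ff0000 means cut at S769, F701. After flipping Y the toolpath is (35.236,140.395) → (76.662,140.395) → (76.662,126.911) → (35.236,126.911) → (35.236,140.395), returning to the start.

Shape 3 is a regular polygon drawn with `<path>`. Its stroke #ff0000 means cut at S769, F701. After flipping Y the toolpath is (74.347,29.144) → (63.439,23.314) → (63.844,35.676) → (74.347,29.144), returning to the start.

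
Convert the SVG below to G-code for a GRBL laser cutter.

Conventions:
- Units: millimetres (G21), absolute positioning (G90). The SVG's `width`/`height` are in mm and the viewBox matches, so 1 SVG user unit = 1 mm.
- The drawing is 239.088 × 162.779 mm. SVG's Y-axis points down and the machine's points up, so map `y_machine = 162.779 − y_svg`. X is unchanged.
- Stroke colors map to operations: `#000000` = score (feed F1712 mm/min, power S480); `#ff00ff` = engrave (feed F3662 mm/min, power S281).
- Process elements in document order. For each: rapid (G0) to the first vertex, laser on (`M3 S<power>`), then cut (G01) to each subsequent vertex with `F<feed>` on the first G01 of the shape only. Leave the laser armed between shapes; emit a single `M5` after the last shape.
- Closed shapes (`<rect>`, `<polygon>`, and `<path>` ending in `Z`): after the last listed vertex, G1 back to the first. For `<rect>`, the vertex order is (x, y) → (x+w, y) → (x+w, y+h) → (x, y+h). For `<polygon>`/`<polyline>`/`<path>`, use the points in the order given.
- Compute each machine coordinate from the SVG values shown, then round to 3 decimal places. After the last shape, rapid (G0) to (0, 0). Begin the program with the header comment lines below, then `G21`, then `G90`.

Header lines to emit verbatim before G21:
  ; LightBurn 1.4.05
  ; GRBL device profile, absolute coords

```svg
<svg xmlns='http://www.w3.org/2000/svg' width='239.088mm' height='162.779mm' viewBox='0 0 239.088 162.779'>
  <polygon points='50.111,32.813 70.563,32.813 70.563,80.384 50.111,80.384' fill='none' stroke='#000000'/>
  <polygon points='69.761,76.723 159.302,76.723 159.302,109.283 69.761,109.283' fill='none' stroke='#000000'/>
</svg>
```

Since the viewBox matches the mm dimensions, user units are millimetres directly. The only transform is the Y-flip y_m = 162.779 − y_svg.

Shape 1 is a rectangle drawn with `<polygon>`. Its stroke #000000 means score at S480, F1712. After flipping Y the toolpath is (50.111,129.966) → (70.563,129.966) → (70.563,82.395) → (50.111,82.395) → (50.111,129.966), returning to the start.

Shape 2 is a rectangle drawn with `<polygon>`. Its stroke #000000 means score at S480, F1712. After flipping Y the toolpath is (69.761,86.056) → (159.302,86.056) → (159.302,53.496) → (69.761,53.496) → (69.761,86.056), returning to the start.

; LightBurn 1.4.05
; GRBL device profile, absolute coords
G21
G90
G0 X50.111 Y129.966
M3 S480
G01 X70.563 Y129.966 F1712
G01 X70.563 Y82.395
G01 X50.111 Y82.395
G01 X50.111 Y129.966
G0 X69.761 Y86.056
M3 S480
G01 X159.302 Y86.056 F1712
G01 X159.302 Y53.496
G01 X69.761 Y53.496
G01 X69.761 Y86.056
M5
G0 X0.000 Y0.000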